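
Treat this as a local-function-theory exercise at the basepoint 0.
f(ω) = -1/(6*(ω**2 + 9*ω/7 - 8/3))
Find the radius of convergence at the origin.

The radius of convergence is -9/14 + (1/42)*sqrt(5433).

Denominator factor (ω**2 + 9*ω/7 - 8/3): discriminant 1811/147, real irrational roots -9/14 + (1/42)*sqrt(5433) and -9/14 - (1/42)*sqrt(5433); poles of order 1, moduli -9/14 + (1/42)*sqrt(5433) and 9/14 + (1/42)*sqrt(5433).
The radius of convergence is the smallest modulus among the singular points: -9/14 + (1/42)*sqrt(5433).


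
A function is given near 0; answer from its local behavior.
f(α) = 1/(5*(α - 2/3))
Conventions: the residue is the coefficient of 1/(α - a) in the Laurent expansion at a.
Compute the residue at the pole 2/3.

At the order-1 pole 2/3 set g(α) = (α - (2/3))*f(α) = 1/5.
Simple pole: residue = g(a) at a = 2/3, which is 1/5.

The residue is 1/5.


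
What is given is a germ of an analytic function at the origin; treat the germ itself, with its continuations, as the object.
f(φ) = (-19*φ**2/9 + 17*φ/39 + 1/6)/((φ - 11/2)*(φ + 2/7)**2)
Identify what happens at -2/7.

The denominator factor φ + 2/7 vanishes at -2/7 and appears to the power 2; the numerator there equals -1493/11466, nonzero, and no other factor vanishes.
Hence a pole whose order is the multiplicity, 2.

The point is a pole of order 2.


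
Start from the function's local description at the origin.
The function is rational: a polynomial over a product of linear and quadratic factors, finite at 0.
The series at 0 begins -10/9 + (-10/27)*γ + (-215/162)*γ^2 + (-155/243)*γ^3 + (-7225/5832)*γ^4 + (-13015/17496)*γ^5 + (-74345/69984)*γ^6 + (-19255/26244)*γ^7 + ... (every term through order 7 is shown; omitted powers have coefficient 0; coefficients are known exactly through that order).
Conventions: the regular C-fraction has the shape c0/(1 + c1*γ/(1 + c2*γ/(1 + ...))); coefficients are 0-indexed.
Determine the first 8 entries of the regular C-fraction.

The regular C-fraction coefficients are [-10/9, -1/3, -13/4, 1601/468, -17200/187317, -16120/68843, -8005/7998, 215/186].

Taylor coefficients (read off): a_0 = -10/9, a_1 = -10/27, a_2 = -215/162, a_3 = -155/243, a_4 = -7225/5832, a_5 = -13015/17496, a_6 = -74345/69984, a_7 = -19255/26244.
c0 = a_0 = -10/9. Peel one level at a time: if S = 1 + c*γ/S' with S'(0) = 1, then c is the γ-coefficient of S and S' = c*γ/(S - 1).
S_1 = c0/f = 1 + (-1/3)*γ + (-13/12)*γ^2 + ...; c1 = -1/3.
S_2 = c1*γ/(S_1 - 1) = 1 + (-13/4)*γ + (1601/144)*γ^2 + ...; c2 = -13/4.
S_3 = c2*γ/(S_2 - 1) = 1 + (1601/468)*γ + (4300/13689)*γ^2 + ...; c3 = 1601/468.
S_4 = c3*γ/(S_3 - 1) = 1 + (-17200/187317)*γ + (-496000/23068809)*γ^2 + ...; c4 = -17200/187317.
S_5 = c4*γ/(S_4 - 1) = 1 + (-16120/68843)*γ + (-1300/5547)*γ^2 + ...; c5 = -16120/68843.
S_6 = c5*γ/(S_5 - 1) = 1 + (-8005/7998)*γ + (40025/34596)*γ^2 + ...; c6 = -8005/7998.
S_7 = c6*γ/(S_6 - 1) = 1 + (215/186)*γ + ...; c7 = 215/186.


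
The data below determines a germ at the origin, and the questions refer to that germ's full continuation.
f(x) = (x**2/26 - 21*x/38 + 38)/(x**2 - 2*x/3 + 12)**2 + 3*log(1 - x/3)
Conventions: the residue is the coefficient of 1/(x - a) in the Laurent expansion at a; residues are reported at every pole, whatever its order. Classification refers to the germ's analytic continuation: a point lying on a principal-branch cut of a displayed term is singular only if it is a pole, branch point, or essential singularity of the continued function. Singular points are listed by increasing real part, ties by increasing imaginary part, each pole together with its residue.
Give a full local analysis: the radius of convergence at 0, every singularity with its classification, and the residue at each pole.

Denominator factor (x**2 - 2*x/3 + 12)^2: discriminant -428/9, complex-conjugate roots (1/3) + ((1/3)*sqrt(107))*i and (1/3) - ((1/3)*sqrt(107))*i; poles of order 2, moduli (2)*sqrt(3) and (2)*sqrt(3).
Branch term (3)*log(1 - x/(3)): its argument vanishes at x = 3, a logarithmic branch point, modulus 3.
The radius of convergence is the smallest modulus among the singular points: 3.
The branch term is analytic at (1/3) - ((1/3)*sqrt(107))*i and contributes nothing to the residue; only the rational part matters.
The factor x**2 - 2*x/3 + 12 splits as (x - a)(x - a') with a = (1/3) - ((1/3)*sqrt(107))*i, a' = (1/3) + ((1/3)*sqrt(107))*i. At the order-2 pole a set g(x) = (x - a)^2*(rational part) = [x**2/26 - 21*x/38 + 38] / (x - a')^2.
Order-2 pole: residue = g'(a); g'((1/3) - ((1/3)*sqrt(107))*i) = ((510543/22623224)*sqrt(107))*i, so the residue is ((510543/22623224)*sqrt(107))*i.
The branch term is analytic at (1/3) + ((1/3)*sqrt(107))*i and contributes nothing to the residue; only the rational part matters.
The factor x**2 - 2*x/3 + 12 splits as (x - a)(x - a') with a = (1/3) + ((1/3)*sqrt(107))*i, a' = (1/3) - ((1/3)*sqrt(107))*i. At the order-2 pole a set g(x) = (x - a)^2*(rational part) = [x**2/26 - 21*x/38 + 38] / (x - a')^2.
Order-2 pole: residue = g'(a); g'((1/3) + ((1/3)*sqrt(107))*i) = -((510543/22623224)*sqrt(107))*i, so the residue is -((510543/22623224)*sqrt(107))*i.
List the singular points by increasing real part (a conjugate pair: the negative imaginary part first).

Radius of convergence at 0: 3.
At (1/3) - ((1/3)*sqrt(107))*i: a pole of order 2; residue ((510543/22623224)*sqrt(107))*i.
At (1/3) + ((1/3)*sqrt(107))*i: a pole of order 2; residue -((510543/22623224)*sqrt(107))*i.
At 3: a logarithmic branch point.


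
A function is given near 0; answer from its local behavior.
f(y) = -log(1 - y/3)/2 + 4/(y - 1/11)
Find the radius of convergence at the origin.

Denominator factor (y - 1/11): pole of order 1 at 1/11, modulus 1/11.
Branch term (-1/2)*log(1 - y/(3)): its argument vanishes at y = 3, a logarithmic branch point, modulus 3.
The radius of convergence is the smallest modulus among the singular points: 1/11.

The radius of convergence is 1/11.


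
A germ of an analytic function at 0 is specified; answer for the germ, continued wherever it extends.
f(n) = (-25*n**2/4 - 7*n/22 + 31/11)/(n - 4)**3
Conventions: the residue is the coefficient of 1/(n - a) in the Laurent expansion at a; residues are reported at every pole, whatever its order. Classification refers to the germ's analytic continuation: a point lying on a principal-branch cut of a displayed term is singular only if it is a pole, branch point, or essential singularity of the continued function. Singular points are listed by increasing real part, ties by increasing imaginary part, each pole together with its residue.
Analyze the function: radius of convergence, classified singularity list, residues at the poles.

Denominator factor (n - 4)^3: pole of order 3 at 4, modulus 4.
The radius of convergence is the smallest modulus among the singular points: 4.
At the order-3 pole 4 set g(n) = (n - (4))^3*f(n) = -25*n**2/4 - 7*n/22 + 31/11.
Order-3 pole: residue = g''(a)/2; g''(4) = -25/2, so the residue is -25/4.

Radius of convergence at 0: 4.
At 4: a pole of order 3; residue -25/4.


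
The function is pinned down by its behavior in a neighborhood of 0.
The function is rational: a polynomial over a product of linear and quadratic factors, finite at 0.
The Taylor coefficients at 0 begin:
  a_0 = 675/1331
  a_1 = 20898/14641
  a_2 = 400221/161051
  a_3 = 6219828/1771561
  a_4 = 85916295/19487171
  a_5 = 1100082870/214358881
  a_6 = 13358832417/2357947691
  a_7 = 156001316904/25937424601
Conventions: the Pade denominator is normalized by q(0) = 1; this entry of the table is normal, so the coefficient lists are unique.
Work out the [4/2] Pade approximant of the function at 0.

The Pade approximant has numerator coefficients [675/1331, 22674816/50321117, 612220032/2767661435, 2754990144/30444275785, 8264970432/334887033635]; denominator coefficients [1, -364086/189035, 397953/415877].

Taylor coefficients needed (read off): a_0 = 675/1331, a_1 = 20898/14641, a_2 = 400221/161051, a_3 = 6219828/1771561, a_4 = 85916295/19487171, a_5 = 1100082870/214358881, a_6 = 13358832417/2357947691.
Write the denominator as Q(w) = 1 + q1*w + q2*w^2. Requiring Q*f - P = O(w^7) with deg P <= 4 kills the coefficients of w^5..w^6 in Q*f:
  w^5: a_5 + q1*a_4 + q2*a_3 = 0, i.e. 1100082870/214358881 + (85916295/19487171)*q1 + (6219828/1771561)*q2 = 0.
  w^6: a_6 + q1*a_5 + q2*a_4 = 0, i.e. 13358832417/2357947691 + (1100082870/214358881)*q1 + (85916295/19487171)*q2 = 0.
Solving this linear system: q1 = -364086/189035, q2 = 397953/415877.
The numerator is Q*f truncated at degree 4: P0 = a_0 = 675/1331; P1 = a_1 + q1*a_0 = 22674816/50321117; P2 = a_2 + q1*a_1 + q2*a_0 = 612220032/2767661435; P3 = a_3 + q1*a_2 + q2*a_1 = 2754990144/30444275785; P4 = a_4 + q1*a_3 + q2*a_2 = 8264970432/334887033635.


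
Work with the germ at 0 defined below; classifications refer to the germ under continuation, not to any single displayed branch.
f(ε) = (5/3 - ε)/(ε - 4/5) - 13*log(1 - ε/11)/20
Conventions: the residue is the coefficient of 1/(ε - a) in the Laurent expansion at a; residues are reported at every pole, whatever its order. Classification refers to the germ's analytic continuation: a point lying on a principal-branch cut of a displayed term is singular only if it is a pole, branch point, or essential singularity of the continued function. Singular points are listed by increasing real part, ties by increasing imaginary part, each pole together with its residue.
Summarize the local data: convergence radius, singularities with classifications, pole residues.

Radius of convergence at 0: 4/5.
At 4/5: a pole of order 1; residue 13/15.
At 11: a logarithmic branch point.

Denominator factor (ε - 4/5): pole of order 1 at 4/5, modulus 4/5.
Branch term (-13/20)*log(1 - ε/(11)): its argument vanishes at ε = 11, a logarithmic branch point, modulus 11.
The radius of convergence is the smallest modulus among the singular points: 4/5.
The branch term is analytic at 4/5 and contributes nothing to the residue; only the rational part matters.
At the order-1 pole 4/5 set g(ε) = (ε - (4/5))*(rational part) = 5/3 - ε.
Simple pole: residue = g(a) at a = 4/5, which is 13/15.
List the singular points by increasing real part (a conjugate pair: the negative imaginary part first).


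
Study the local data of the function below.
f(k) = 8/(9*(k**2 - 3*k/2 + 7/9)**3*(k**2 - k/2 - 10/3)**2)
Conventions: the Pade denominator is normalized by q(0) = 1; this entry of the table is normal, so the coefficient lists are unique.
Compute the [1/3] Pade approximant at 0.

Taylor coefficients needed (expand at 0): a_0 = 1458/8575, a_1 = 279936/300125, a_2 = 248489127/84035000, a_3 = 40024179837/5882450000, a_4 = 811099091349/65883440000.
Write the denominator as Q(k) = 1 + q1*k + q2*k^2 + q3*k^3. Requiring Q*f - P = O(k^5) with deg P <= 1 kills the coefficients of k^2..k^4 in Q*f:
  k^2: a_2 + q1*a_1 + q2*a_0 = 0, i.e. 248489127/84035000 + (279936/300125)*q1 + (1458/8575)*q2 = 0.
  k^3: a_3 + q1*a_2 + q2*a_1 + q3*a_0 = 0, i.e. 40024179837/5882450000 + (248489127/84035000)*q1 + (279936/300125)*q2 + (1458/8575)*q3 = 0.
  k^4: a_4 + q1*a_3 + q2*a_2 + q3*a_1 = 0, i.e. 811099091349/65883440000 + (40024179837/5882450000)*q1 + (248489127/84035000)*q2 + (279936/300125)*q3 = 0.
Solving this linear system: q1 = -157479337/30508310, q2 = 93328917753/8542326800, q3 = -608790030087/59796287600.
The numerator is Q*f truncated at degree 1: P0 = a_0 = 1458/8575; P1 = a_1 + q1*a_0 = 205797429/3737267975.

The Pade approximant has numerator coefficients [1458/8575, 205797429/3737267975]; denominator coefficients [1, -157479337/30508310, 93328917753/8542326800, -608790030087/59796287600].


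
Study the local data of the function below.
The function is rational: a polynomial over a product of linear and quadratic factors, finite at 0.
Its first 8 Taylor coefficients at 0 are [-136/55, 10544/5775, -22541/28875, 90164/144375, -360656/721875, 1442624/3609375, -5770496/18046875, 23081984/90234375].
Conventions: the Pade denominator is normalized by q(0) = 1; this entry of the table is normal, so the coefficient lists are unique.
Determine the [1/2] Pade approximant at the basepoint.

Taylor coefficients needed (read off): a_0 = -136/55, a_1 = 10544/5775, a_2 = -22541/28875, a_3 = 90164/144375.
Write the denominator as Q(τ) = 1 + q1*τ + q2*τ^2. Requiring Q*f - P = O(τ^4) with deg P <= 1 kills the coefficients of τ^2..τ^3 in Q*f:
  τ^2: a_2 + q1*a_1 + q2*a_0 = 0, i.e. -22541/28875 + (10544/5775)*q1 + (-136/55)*q2 = 0.
  τ^3: a_3 + q1*a_2 + q2*a_1 = 0, i.e. 90164/144375 + (-22541/28875)*q1 + (10544/5775)*q2 = 0.
Solving this linear system: q1 = -45082/531805, q2 = -8047137/21272200.
The numerator is Q*f truncated at degree 1: P0 = a_0 = -136/55; P1 = a_1 + q1*a_0 = 1250224576/614234775.

The Pade approximant has numerator coefficients [-136/55, 1250224576/614234775]; denominator coefficients [1, -45082/531805, -8047137/21272200].


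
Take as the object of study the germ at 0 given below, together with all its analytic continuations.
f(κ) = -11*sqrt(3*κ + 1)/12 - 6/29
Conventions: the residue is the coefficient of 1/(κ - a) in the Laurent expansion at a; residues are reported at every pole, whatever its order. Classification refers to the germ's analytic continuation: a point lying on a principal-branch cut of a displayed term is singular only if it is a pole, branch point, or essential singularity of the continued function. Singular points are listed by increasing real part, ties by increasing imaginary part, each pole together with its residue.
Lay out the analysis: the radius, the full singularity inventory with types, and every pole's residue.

Branch term (-11/12)*sqrt(1 - κ/(-1/3)): its argument vanishes at κ = -1/3, a square-root branch point, modulus 1/3.
The radius of convergence is the smallest modulus among the singular points: 1/3.

Radius of convergence at 0: 1/3.
At -1/3: an algebraic (square-root) branch point.


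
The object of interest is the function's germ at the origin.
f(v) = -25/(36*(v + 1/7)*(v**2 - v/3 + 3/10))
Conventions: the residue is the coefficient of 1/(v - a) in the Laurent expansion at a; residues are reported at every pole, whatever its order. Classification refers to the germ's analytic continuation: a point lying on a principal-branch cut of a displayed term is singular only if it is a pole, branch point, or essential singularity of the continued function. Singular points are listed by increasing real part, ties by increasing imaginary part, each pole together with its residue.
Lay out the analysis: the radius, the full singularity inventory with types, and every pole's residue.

Radius of convergence at 0: 1/7.
At -1/7: a pole of order 1; residue -6125/3246.
At (1/6) - ((7/30)*sqrt(5))*i: a pole of order 1; residue (6125/6492) - ((1625/6492)*sqrt(5))*i.
At (1/6) + ((7/30)*sqrt(5))*i: a pole of order 1; residue (6125/6492) + ((1625/6492)*sqrt(5))*i.

Denominator factor (v + 1/7): pole of order 1 at -1/7, modulus 1/7.
Denominator factor (v**2 - v/3 + 3/10): discriminant -49/45, complex-conjugate roots (1/6) + ((7/30)*sqrt(5))*i and (1/6) - ((7/30)*sqrt(5))*i; poles of order 1, moduli (1/10)*sqrt(30) and (1/10)*sqrt(30).
The radius of convergence is the smallest modulus among the singular points: 1/7.
At the order-1 pole -1/7 set g(v) = (v - (-1/7))*f(v) = -25/(36*(v**2 - v/3 + 3/10)).
Simple pole: residue = g(a) at a = -1/7, which is -6125/3246.
The factor v**2 - v/3 + 3/10 splits as (v - a)(v - a') with a = (1/6) - ((7/30)*sqrt(5))*i, a' = (1/6) + ((7/30)*sqrt(5))*i. At the order-1 pole a set g(v) = (v - a)*f(v) = [-25/(36*(v + 1/7))] / (v - a').
Simple pole: residue = g(a) at a = (1/6) - ((7/30)*sqrt(5))*i, which is (6125/6492) - ((1625/6492)*sqrt(5))*i.
The factor v**2 - v/3 + 3/10 splits as (v - a)(v - a') with a = (1/6) + ((7/30)*sqrt(5))*i, a' = (1/6) - ((7/30)*sqrt(5))*i. At the order-1 pole a set g(v) = (v - a)*f(v) = [-25/(36*(v + 1/7))] / (v - a').
Simple pole: residue = g(a) at a = (1/6) + ((7/30)*sqrt(5))*i, which is (6125/6492) + ((1625/6492)*sqrt(5))*i.
List the singular points by increasing real part (a conjugate pair: the negative imaginary part first).


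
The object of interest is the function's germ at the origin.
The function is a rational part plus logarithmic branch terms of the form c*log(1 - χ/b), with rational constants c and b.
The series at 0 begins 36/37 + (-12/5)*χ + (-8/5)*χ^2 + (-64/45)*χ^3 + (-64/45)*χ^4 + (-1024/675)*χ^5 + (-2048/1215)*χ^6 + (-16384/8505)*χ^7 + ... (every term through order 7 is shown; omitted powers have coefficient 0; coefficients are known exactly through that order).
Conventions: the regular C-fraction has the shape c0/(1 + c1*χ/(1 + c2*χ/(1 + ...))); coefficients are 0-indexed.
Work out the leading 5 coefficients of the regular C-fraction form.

The regular C-fraction coefficients are [36/37, 37/15, -47/15, -20/423, -262/423].

Taylor coefficients (read off): a_0 = 36/37, a_1 = -12/5, a_2 = -8/5, a_3 = -64/45, a_4 = -64/45.
c0 = a_0 = 36/37. Peel one level at a time: if S = 1 + c*χ/S' with S'(0) = 1, then c is the χ-coefficient of S and S' = c*χ/(S - 1).
S_1 = c0/f = 1 + (37/15)*χ + (1739/225)*χ^2 + ...; c1 = 37/15.
S_2 = c1*χ/(S_1 - 1) = 1 + (-47/15)*χ + (-4/27)*χ^2 + ...; c2 = -47/15.
S_3 = c2*χ/(S_2 - 1) = 1 + (-20/423)*χ + (-5240/178929)*χ^2 + ...; c3 = -20/423.
S_4 = c3*χ/(S_3 - 1) = 1 + (-262/423)*χ + ...; c4 = -262/423.


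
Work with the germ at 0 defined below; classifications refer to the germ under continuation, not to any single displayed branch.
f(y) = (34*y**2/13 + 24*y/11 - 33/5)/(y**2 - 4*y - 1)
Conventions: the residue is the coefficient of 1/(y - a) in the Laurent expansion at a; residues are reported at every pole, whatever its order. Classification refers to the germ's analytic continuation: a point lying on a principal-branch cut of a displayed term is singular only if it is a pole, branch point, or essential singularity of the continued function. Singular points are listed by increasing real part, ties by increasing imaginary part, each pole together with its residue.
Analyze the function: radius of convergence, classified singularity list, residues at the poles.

Denominator factor (y**2 - 4*y - 1): discriminant 20, real irrational roots 2 + sqrt(5) and 2 - sqrt(5); poles of order 1, moduli 2 + sqrt(5) and -2 + sqrt(5).
The radius of convergence is the smallest modulus among the singular points: -2 + sqrt(5).
The factor y**2 - 4*y - 1 splits as (y - a)(y - a') with a = 2 - sqrt(5), a' = 2 + sqrt(5). At the order-1 pole a set g(y) = (y - a)*f(y) = [34*y**2/13 + 24*y/11 - 33/5] / (y - a').
Simple pole: residue = g(a) at a = 2 - sqrt(5), which is 904/143 - (15231/7150)*sqrt(5).
The factor y**2 - 4*y - 1 splits as (y - a)(y - a') with a = 2 + sqrt(5), a' = 2 - sqrt(5). At the order-1 pole a set g(y) = (y - a)*f(y) = [34*y**2/13 + 24*y/11 - 33/5] / (y - a').
Simple pole: residue = g(a) at a = 2 + sqrt(5), which is 904/143 + (15231/7150)*sqrt(5).
List the singular points by increasing real part (a conjugate pair: the negative imaginary part first).

Radius of convergence at 0: -2 + sqrt(5).
At 2 - sqrt(5): a pole of order 1; residue 904/143 - (15231/7150)*sqrt(5).
At 2 + sqrt(5): a pole of order 1; residue 904/143 + (15231/7150)*sqrt(5).


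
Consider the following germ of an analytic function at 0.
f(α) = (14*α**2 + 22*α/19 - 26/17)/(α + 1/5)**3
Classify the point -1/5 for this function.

The denominator factor α + 1/5 vanishes at -1/5 and appears to the power 3; the numerator there equals -9698/8075, nonzero, and no other factor vanishes.
Hence a pole whose order is the multiplicity, 3.

The point is a pole of order 3.


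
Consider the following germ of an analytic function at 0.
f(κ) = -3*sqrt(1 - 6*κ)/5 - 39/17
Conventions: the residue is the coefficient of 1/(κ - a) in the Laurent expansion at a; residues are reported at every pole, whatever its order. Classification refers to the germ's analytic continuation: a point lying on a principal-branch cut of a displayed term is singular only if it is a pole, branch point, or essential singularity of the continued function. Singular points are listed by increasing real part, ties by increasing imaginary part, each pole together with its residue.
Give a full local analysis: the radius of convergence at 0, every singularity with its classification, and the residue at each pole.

Radius of convergence at 0: 1/6.
At 1/6: an algebraic (square-root) branch point.

Branch term (-3/5)*sqrt(1 - κ/(1/6)): its argument vanishes at κ = 1/6, a square-root branch point, modulus 1/6.
The radius of convergence is the smallest modulus among the singular points: 1/6.


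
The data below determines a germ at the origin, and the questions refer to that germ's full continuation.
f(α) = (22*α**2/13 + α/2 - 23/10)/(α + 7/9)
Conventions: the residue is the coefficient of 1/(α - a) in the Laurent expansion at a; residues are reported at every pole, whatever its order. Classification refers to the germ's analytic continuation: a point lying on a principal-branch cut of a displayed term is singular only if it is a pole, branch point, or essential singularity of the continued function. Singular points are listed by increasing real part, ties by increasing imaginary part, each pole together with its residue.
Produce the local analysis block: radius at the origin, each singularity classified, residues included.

Radius of convergence at 0: 7/9.
At -7/9: a pole of order 1; residue -8767/5265.

Denominator factor (α + 7/9): pole of order 1 at -7/9, modulus 7/9.
The radius of convergence is the smallest modulus among the singular points: 7/9.
At the order-1 pole -7/9 set g(α) = (α - (-7/9))*f(α) = 22*α**2/13 + α/2 - 23/10.
Simple pole: residue = g(a) at a = -7/9, which is -8767/5265.


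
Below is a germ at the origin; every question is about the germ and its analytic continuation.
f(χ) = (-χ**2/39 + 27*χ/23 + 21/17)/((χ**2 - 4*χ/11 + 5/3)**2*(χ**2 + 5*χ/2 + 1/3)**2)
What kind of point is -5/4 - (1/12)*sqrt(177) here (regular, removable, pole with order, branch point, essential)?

The point is a pole of order 2.

The denominator factor χ**2 + 5*χ/2 + 1/3 vanishes at -5/4 - (1/12)*sqrt(177) and appears to the power 2; the numerator there equals -111139/365976 - (2221/21528)*sqrt(177), nonzero, and no other factor vanishes.
Hence a pole whose order is the multiplicity, 2.


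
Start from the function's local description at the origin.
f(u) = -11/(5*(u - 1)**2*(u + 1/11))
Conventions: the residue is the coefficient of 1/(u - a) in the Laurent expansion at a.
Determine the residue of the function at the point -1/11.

At the order-1 pole -1/11 set g(u) = (u - (-1/11))*f(u) = -11/(5*(u - 1)**2).
Simple pole: residue = g(a) at a = -1/11, which is -1331/720.

The residue is -1331/720.


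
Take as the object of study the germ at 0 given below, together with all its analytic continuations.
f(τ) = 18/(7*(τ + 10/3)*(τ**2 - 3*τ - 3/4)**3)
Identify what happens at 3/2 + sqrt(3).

The denominator factor τ**2 - 3*τ - 3/4 vanishes at 3/2 + sqrt(3) and appears to the power 3; the numerator there equals 18/7, nonzero, and no other factor vanishes.
Hence a pole whose order is the multiplicity, 3.

The point is a pole of order 3.


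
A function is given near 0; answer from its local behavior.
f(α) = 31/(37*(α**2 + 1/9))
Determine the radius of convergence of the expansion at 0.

Denominator factor (α**2 + 1/9): discriminant -4/9, complex-conjugate roots (1/3)*i and -(1/3)*i; poles of order 1, moduli 1/3 and 1/3.
The radius of convergence is the smallest modulus among the singular points: 1/3.

The radius of convergence is 1/3.


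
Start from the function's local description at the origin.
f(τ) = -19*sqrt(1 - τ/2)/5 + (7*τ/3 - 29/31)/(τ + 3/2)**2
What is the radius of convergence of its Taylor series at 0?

Denominator factor (τ + 3/2)^2: pole of order 2 at -3/2, modulus 3/2.
Branch term (-19/5)*sqrt(1 - τ/(2)): its argument vanishes at τ = 2, a square-root branch point, modulus 2.
The radius of convergence is the smallest modulus among the singular points: 3/2.

The radius of convergence is 3/2.


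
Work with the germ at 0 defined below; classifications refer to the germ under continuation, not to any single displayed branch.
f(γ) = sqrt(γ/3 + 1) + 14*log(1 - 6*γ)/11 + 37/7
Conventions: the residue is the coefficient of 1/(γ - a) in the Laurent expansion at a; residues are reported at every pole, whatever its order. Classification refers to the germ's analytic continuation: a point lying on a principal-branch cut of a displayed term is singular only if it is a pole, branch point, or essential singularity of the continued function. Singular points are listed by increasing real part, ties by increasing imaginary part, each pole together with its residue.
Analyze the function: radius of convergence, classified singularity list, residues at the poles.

Branch term (14/11)*log(1 - γ/(1/6)): its argument vanishes at γ = 1/6, a logarithmic branch point, modulus 1/6.
Branch term (1)*sqrt(1 - γ/(-3)): its argument vanishes at γ = -3, a square-root branch point, modulus 3.
The radius of convergence is the smallest modulus among the singular points: 1/6.
List the singular points by increasing real part (a conjugate pair: the negative imaginary part first).

Radius of convergence at 0: 1/6.
At -3: an algebraic (square-root) branch point.
At 1/6: a logarithmic branch point.


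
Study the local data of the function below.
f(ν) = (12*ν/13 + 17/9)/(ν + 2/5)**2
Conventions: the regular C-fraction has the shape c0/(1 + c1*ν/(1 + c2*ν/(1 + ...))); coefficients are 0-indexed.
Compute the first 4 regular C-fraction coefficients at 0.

Taylor coefficients (expand at 0): a_0 = 425/36, a_1 = -24925/468, a_2 = 120125/624, a_3 = -589375/936.
c0 = a_0 = 425/36. Peel one level at a time: if S = 1 + c*ν/S' with S'(0) = 1, then c is the ν-coefficient of S and S' = c*ν/(S - 1).
S_1 = c0/f = 1 + (997/221)*ν + (790321/195364)*ν^2 + ...; c1 = 997/221.
S_2 = c1*ν/(S_1 - 1) = 1 + (-790321/881348)*ν + (19758025/15904144)*ν^2 + ...; c2 = -790321/881348.
S_3 = c2*ν/(S_2 - 1) = 1 + (5525/3988)*ν + ...; c3 = 5525/3988.

The regular C-fraction coefficients are [425/36, 997/221, -790321/881348, 5525/3988].


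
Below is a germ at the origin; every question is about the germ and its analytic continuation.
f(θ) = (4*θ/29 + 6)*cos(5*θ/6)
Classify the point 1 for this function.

There is no denominator, hence no pole anywhere.
The factor cos(5*θ/6) is entire.
So the germ continues analytically to 1.

The point is a regular point.


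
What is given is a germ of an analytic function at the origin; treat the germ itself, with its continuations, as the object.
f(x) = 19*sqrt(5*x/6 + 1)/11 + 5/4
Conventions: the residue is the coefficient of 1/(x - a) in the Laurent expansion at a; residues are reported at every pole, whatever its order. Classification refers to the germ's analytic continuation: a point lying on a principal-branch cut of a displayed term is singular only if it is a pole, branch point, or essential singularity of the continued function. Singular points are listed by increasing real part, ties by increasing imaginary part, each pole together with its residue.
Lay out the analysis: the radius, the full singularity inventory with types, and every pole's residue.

Branch term (19/11)*sqrt(1 - x/(-6/5)): its argument vanishes at x = -6/5, a square-root branch point, modulus 6/5.
The radius of convergence is the smallest modulus among the singular points: 6/5.

Radius of convergence at 0: 6/5.
At -6/5: an algebraic (square-root) branch point.


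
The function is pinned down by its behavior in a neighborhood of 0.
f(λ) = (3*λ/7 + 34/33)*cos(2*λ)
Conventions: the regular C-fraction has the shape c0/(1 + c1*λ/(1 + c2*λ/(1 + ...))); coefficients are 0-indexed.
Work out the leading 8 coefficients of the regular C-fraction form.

Taylor coefficients (expand at 0): a_0 = 34/33, a_1 = 3/7, a_2 = -68/33, a_3 = -6/7, a_4 = 68/99, a_5 = 2/7, a_6 = -136/1485, a_7 = -4/105.
c0 = a_0 = 34/33. Peel one level at a time: if S = 1 + c*λ/S' with S'(0) = 1, then c is the λ-coefficient of S and S' = c*λ/(S - 1).
S_1 = c0/f = 1 + (-99/238)*λ + (123089/56644)*λ^2 + ...; c1 = -99/238.
S_2 = c1*λ/(S_1 - 1) = 1 + (123089/23562)*λ + (246178/9801)*λ^2 + ...; c2 = 123089/23562.
S_3 = c2*λ/(S_2 - 1) = 1 + (-476/99)*λ + (-566440/369267)*λ^2 + ...; c3 = -476/99.
S_4 = c3*λ/(S_3 - 1) = 1 + (-39270/123089)*λ + (-468525915/15150901921)*λ^2 + ...; c4 = -39270/123089.
S_5 = c4*λ/(S_4 - 1) = 1 + (-2839551/29295182)*λ + (14000142041/174306332900)*λ^2 + ...; c5 = -2839551/29295182.
S_6 = c5*λ/(S_5 - 1) = 1 + (14000142041/16895328450)*λ + (1723263483684649/5039406176000625)*λ^2 + ...; c6 = 14000142041/16895328450.
S_7 = c6*λ/(S_6 - 1) = 1 + (-29295182/70988775)*λ + ...; c7 = -29295182/70988775.

The regular C-fraction coefficients are [34/33, -99/238, 123089/23562, -476/99, -39270/123089, -2839551/29295182, 14000142041/16895328450, -29295182/70988775].


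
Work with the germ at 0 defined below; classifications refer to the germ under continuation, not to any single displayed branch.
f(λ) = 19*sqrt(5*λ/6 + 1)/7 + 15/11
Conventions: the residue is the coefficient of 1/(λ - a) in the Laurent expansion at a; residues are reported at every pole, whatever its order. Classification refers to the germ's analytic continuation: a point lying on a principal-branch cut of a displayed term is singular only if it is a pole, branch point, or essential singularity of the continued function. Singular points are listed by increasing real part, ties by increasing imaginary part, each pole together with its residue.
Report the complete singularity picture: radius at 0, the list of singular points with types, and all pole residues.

Branch term (19/7)*sqrt(1 - λ/(-6/5)): its argument vanishes at λ = -6/5, a square-root branch point, modulus 6/5.
The radius of convergence is the smallest modulus among the singular points: 6/5.

Radius of convergence at 0: 6/5.
At -6/5: an algebraic (square-root) branch point.


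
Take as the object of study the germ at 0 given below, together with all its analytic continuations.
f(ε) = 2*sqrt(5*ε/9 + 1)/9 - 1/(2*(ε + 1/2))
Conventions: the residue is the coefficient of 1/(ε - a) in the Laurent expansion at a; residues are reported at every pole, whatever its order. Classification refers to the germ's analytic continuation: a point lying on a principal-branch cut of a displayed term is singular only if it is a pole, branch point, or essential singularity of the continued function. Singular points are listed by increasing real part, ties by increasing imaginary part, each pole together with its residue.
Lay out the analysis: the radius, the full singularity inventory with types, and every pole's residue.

Denominator factor (ε + 1/2): pole of order 1 at -1/2, modulus 1/2.
Branch term (2/9)*sqrt(1 - ε/(-9/5)): its argument vanishes at ε = -9/5, a square-root branch point, modulus 9/5.
The radius of convergence is the smallest modulus among the singular points: 1/2.
The branch term is analytic at -1/2 and contributes nothing to the residue; only the rational part matters.
At the order-1 pole -1/2 set g(ε) = (ε - (-1/2))*(rational part) = -1/2.
Simple pole: residue = g(a) at a = -1/2, which is -1/2.
List the singular points by increasing real part (a conjugate pair: the negative imaginary part first).

Radius of convergence at 0: 1/2.
At -9/5: an algebraic (square-root) branch point.
At -1/2: a pole of order 1; residue -1/2.


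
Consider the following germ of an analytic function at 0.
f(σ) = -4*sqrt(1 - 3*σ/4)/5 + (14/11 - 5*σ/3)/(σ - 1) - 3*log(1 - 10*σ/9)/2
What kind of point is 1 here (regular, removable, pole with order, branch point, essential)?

The point is a pole of order 1.

The denominator factor σ - 1 vanishes at 1 and appears to the power 1; the numerator there equals -13/33, nonzero, and no other factor vanishes.
The branch terms are analytic at this point.
Hence a pole whose order is the multiplicity, 1.


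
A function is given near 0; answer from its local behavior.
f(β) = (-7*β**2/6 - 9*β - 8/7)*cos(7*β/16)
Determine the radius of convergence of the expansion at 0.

The radius of convergence is infinite.

The factor cos(7*β/16) is entire and contributes no finite singular point.
The polynomial part has no poles.
No finite singular points: the Taylor series at 0 converges everywhere.


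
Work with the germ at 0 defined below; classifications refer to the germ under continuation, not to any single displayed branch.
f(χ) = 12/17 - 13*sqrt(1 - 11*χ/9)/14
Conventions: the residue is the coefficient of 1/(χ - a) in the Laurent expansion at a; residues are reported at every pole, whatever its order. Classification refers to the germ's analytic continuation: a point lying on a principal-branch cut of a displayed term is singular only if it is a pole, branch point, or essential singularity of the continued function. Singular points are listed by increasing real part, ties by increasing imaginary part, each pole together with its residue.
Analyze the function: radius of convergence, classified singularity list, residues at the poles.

Radius of convergence at 0: 9/11.
At 9/11: an algebraic (square-root) branch point.

Branch term (-13/14)*sqrt(1 - χ/(9/11)): its argument vanishes at χ = 9/11, a square-root branch point, modulus 9/11.
The radius of convergence is the smallest modulus among the singular points: 9/11.


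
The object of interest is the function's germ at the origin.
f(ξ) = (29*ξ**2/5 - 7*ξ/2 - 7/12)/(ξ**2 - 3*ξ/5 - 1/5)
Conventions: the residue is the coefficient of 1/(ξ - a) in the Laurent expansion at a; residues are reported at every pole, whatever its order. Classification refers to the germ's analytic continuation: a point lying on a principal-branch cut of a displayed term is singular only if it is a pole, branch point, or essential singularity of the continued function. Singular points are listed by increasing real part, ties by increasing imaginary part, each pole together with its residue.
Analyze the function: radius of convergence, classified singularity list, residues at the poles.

Denominator factor (ξ**2 - 3*ξ/5 - 1/5): discriminant 29/25, real irrational roots 3/10 + (1/10)*sqrt(29) and 3/10 - (1/10)*sqrt(29); poles of order 1, moduli 3/10 + (1/10)*sqrt(29) and -3/10 + (1/10)*sqrt(29).
The radius of convergence is the smallest modulus among the singular points: -3/10 + (1/10)*sqrt(29).
The factor ξ**2 - 3*ξ/5 - 1/5 splits as (ξ - a)(ξ - a') with a = 3/10 - (1/10)*sqrt(29), a' = 3/10 + (1/10)*sqrt(29). At the order-1 pole a set g(ξ) = (ξ - a)*f(ξ) = [29*ξ**2/5 - 7*ξ/2 - 7/12] / (ξ - a').
Simple pole: residue = g(a) at a = 3/10 - (1/10)*sqrt(29), which is -1/100 - (214/2175)*sqrt(29).
The factor ξ**2 - 3*ξ/5 - 1/5 splits as (ξ - a)(ξ - a') with a = 3/10 + (1/10)*sqrt(29), a' = 3/10 - (1/10)*sqrt(29). At the order-1 pole a set g(ξ) = (ξ - a)*f(ξ) = [29*ξ**2/5 - 7*ξ/2 - 7/12] / (ξ - a').
Simple pole: residue = g(a) at a = 3/10 + (1/10)*sqrt(29), which is -1/100 + (214/2175)*sqrt(29).
List the singular points by increasing real part (a conjugate pair: the negative imaginary part first).

Radius of convergence at 0: -3/10 + (1/10)*sqrt(29).
At 3/10 - (1/10)*sqrt(29): a pole of order 1; residue -1/100 - (214/2175)*sqrt(29).
At 3/10 + (1/10)*sqrt(29): a pole of order 1; residue -1/100 + (214/2175)*sqrt(29).


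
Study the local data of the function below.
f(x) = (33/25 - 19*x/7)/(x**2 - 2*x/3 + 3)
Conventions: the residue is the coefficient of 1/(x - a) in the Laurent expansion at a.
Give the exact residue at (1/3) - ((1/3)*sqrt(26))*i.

The residue is (-19/14) + ((109/4550)*sqrt(26))*i.

The factor x**2 - 2*x/3 + 3 splits as (x - a)(x - a') with a = (1/3) - ((1/3)*sqrt(26))*i, a' = (1/3) + ((1/3)*sqrt(26))*i. At the order-1 pole a set g(x) = (x - a)*f(x) = [33/25 - 19*x/7] / (x - a').
Simple pole: residue = g(a) at a = (1/3) - ((1/3)*sqrt(26))*i, which is (-19/14) + ((109/4550)*sqrt(26))*i.


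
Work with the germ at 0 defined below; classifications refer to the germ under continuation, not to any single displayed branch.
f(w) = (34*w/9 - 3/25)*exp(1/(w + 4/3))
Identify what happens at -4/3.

The exponent 1/(w - (-4/3)) has a pole at -4/3, so exp(1/(w - (-4/3))) takes every nonzero value near it: an essential singularity (not a pole of any order).

The point is an essential singularity.


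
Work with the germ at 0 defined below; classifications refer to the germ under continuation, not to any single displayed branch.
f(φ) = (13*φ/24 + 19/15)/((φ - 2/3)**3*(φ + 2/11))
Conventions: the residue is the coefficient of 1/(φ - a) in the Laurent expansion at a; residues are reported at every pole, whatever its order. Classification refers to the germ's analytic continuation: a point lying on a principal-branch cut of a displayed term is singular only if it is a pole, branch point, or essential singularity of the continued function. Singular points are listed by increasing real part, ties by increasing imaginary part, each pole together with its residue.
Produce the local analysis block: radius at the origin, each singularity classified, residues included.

Radius of convergence at 0: 2/11.
At -2/11: a pole of order 1; residue -839619/439040.
At 2/3: a pole of order 3; residue 839619/439040.

Denominator factor (φ + 2/11): pole of order 1 at -2/11, modulus 2/11.
Denominator factor (φ - 2/3)^3: pole of order 3 at 2/3, modulus 2/3.
The radius of convergence is the smallest modulus among the singular points: 2/11.
At the order-1 pole -2/11 set g(φ) = (φ - (-2/11))*f(φ) = (13*φ/24 + 19/15)/(φ - 2/3)**3.
Simple pole: residue = g(a) at a = -2/11, which is -839619/439040.
At the order-3 pole 2/3 set g(φ) = (φ - (2/3))^3*f(φ) = (13*φ/24 + 19/15)/(φ + 2/11).
Order-3 pole: residue = g''(a)/2; g''(2/3) = 839619/219520, so the residue is 839619/439040.
List the singular points by increasing real part (a conjugate pair: the negative imaginary part first).


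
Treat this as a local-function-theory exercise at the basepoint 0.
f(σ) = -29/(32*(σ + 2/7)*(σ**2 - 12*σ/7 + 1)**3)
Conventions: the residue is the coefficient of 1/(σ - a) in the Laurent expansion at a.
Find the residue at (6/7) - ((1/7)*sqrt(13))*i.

The residue is (9947/85184) - ((230203421/187149248)*sqrt(13))*i.

The factor σ**2 - 12*σ/7 + 1 splits as (σ - a)(σ - a') with a = (6/7) - ((1/7)*sqrt(13))*i, a' = (6/7) + ((1/7)*sqrt(13))*i. At the order-3 pole a set g(σ) = (σ - a)^3*f(σ) = [-29/(32*(σ + 2/7))] / (σ - a')^3.
Order-3 pole: residue = g''(a)/2; g''((6/7) - ((1/7)*sqrt(13))*i) = (9947/42592) - ((230203421/93574624)*sqrt(13))*i, so the residue is (9947/85184) - ((230203421/187149248)*sqrt(13))*i.


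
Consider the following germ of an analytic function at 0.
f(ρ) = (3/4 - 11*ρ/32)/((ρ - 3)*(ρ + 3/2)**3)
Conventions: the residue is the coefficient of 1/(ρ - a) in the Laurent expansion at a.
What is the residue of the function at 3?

The residue is -1/324.

At the order-1 pole 3 set g(ρ) = (ρ - (3))*f(ρ) = (3/4 - 11*ρ/32)/(ρ + 3/2)**3.
Simple pole: residue = g(a) at a = 3, which is -1/324.


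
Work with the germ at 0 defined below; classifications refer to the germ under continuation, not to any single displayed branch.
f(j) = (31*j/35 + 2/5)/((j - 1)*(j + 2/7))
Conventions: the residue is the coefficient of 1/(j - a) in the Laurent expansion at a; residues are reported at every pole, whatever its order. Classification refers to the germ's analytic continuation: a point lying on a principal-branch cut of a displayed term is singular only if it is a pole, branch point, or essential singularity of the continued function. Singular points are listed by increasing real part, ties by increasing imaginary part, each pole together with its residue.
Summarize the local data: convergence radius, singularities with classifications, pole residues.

Denominator factor (j + 2/7): pole of order 1 at -2/7, modulus 2/7.
Denominator factor (j - 1): pole of order 1 at 1, modulus 1.
The radius of convergence is the smallest modulus among the singular points: 2/7.
At the order-1 pole -2/7 set g(j) = (j - (-2/7))*f(j) = (31*j/35 + 2/5)/(j - 1).
Simple pole: residue = g(a) at a = -2/7, which is -4/35.
At the order-1 pole 1 set g(j) = (j - (1))*f(j) = (31*j/35 + 2/5)/(j + 2/7).
Simple pole: residue = g(a) at a = 1, which is 1.
List the singular points by increasing real part (a conjugate pair: the negative imaginary part first).

Radius of convergence at 0: 2/7.
At -2/7: a pole of order 1; residue -4/35.
At 1: a pole of order 1; residue 1.
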